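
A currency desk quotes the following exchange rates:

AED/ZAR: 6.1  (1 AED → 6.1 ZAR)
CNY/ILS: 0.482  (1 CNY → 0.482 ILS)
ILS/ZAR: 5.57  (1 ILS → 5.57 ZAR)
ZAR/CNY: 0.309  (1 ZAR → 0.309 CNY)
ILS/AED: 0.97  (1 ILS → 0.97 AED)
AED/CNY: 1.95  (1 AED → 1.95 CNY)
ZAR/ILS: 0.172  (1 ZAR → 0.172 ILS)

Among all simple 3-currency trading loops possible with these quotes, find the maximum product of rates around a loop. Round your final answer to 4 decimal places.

ILS→AED→ZAR→ILS: 0.97 × 6.1 × 0.172 = 1.01772
ILS→AED→CNY→ILS: 0.97 × 1.95 × 0.482 = 0.91170
ILS→ZAR→CNY→ILS: 5.57 × 0.309 × 0.482 = 0.82958
Maximum is ILS→AED→ZAR→ILS at 1.0177; arbitrage exists.

1.0177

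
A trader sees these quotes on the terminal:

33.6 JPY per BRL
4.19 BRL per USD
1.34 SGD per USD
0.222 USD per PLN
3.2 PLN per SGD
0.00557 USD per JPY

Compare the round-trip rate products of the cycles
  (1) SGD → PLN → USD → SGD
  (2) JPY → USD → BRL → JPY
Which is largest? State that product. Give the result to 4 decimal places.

0.9519

(1) 3.2 × 0.222 × 1.34 = 0.95194
(2) 0.00557 × 4.19 × 33.6 = 0.78417
Highest is cycle (1) at 0.9519 (≤1, no arbitrage).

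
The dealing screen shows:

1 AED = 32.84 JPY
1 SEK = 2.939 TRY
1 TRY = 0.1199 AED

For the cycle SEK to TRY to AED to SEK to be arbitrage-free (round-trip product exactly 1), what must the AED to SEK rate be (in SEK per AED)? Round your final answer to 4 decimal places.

2.8378

Known legs of the cycle: 2.939 × 0.1199 = 0.3523861
For no arbitrage the full-cycle product must be 1, so the missing rate is 1 / 0.3523861 ≈ 2.837796.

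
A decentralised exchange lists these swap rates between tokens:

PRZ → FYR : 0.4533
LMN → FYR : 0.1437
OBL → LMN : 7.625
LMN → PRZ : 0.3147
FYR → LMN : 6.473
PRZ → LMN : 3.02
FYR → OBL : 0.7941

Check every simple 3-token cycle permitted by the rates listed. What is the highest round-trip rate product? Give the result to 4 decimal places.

PRZ→FYR→LMN→PRZ: 0.4533 × 6.473 × 0.3147 = 0.92340
FYR→OBL→LMN→FYR: 0.7941 × 7.625 × 0.1437 = 0.87011
Maximum is PRZ→FYR→LMN→PRZ at 0.9234; no arbitrage — every cycle loses value.

0.9234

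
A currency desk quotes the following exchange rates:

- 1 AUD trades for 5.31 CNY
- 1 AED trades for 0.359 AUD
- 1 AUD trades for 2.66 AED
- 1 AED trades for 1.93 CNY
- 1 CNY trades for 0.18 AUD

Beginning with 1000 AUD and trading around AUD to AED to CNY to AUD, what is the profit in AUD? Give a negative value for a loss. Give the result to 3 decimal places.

-75.916

1000 AUD × 2.66 = 2660 AED
2660 AED × 1.93 = 5133.8 CNY
5133.8 CNY × 0.18 = 924.084 AUD
Net change: 924.084 − 1000 = -75.916 AUD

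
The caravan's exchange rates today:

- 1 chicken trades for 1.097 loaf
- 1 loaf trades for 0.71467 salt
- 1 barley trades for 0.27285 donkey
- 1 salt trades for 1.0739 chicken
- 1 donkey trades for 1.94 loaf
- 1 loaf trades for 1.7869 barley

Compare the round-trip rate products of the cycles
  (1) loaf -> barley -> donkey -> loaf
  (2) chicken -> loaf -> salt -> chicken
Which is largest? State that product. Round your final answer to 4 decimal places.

(1) 1.7869 × 0.27285 × 1.94 = 0.94586
(2) 1.097 × 0.71467 × 1.0739 = 0.84193
Highest is cycle (1) at 0.9459 (≤1, no arbitrage).

0.9459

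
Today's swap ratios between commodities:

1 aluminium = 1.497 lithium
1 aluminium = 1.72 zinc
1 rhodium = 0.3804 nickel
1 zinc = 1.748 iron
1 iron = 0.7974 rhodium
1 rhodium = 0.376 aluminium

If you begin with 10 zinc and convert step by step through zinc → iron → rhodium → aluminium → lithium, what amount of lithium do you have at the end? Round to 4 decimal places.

7.8456

10 zinc × 1.748 = 17.48 iron
17.48 iron × 0.7974 = 13.938552 rhodium
13.938552 rhodium × 0.376 = 5.240895552 aluminium
5.240895552 aluminium × 1.497 = 7.845620641344 lithium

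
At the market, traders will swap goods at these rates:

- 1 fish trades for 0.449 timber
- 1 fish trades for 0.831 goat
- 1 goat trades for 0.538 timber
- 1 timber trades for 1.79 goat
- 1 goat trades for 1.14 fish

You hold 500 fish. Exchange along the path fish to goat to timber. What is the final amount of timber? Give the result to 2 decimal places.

500 fish × 0.831 = 415.5 goat
415.5 goat × 0.538 = 223.539 timber

223.54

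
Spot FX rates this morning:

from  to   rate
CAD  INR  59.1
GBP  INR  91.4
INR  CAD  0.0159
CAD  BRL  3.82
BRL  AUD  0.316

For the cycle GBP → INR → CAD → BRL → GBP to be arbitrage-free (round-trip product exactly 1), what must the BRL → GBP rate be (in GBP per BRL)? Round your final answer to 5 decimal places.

0.18013

Known legs of the cycle: 91.4 × 0.0159 × 3.82 = 5.5514532
For no arbitrage the full-cycle product must be 1, so the missing rate is 1 / 5.5514532 ≈ 0.1801330.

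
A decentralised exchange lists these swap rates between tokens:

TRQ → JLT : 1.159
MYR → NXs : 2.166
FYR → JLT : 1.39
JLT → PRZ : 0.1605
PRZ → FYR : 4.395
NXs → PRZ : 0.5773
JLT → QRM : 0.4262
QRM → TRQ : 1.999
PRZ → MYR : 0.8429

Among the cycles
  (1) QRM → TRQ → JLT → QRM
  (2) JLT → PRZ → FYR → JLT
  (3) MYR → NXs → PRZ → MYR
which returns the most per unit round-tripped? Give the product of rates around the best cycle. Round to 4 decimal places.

(1) 1.999 × 1.159 × 0.4262 = 0.98744
(2) 0.1605 × 4.395 × 1.39 = 0.98050
(3) 2.166 × 0.5773 × 0.8429 = 1.05399
Highest is cycle (3) at 1.0540 (>1, arbitrage).

1.0540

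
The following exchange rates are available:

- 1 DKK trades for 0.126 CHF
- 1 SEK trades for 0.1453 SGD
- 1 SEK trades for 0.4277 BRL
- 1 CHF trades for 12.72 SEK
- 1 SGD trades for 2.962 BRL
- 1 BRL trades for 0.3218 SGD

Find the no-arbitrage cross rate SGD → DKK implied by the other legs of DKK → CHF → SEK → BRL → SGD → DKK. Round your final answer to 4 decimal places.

Known legs of the cycle: 0.126 × 12.72 × 0.4277 × 0.3218 = 0.2205885400992
For no arbitrage the full-cycle product must be 1, so the missing rate is 1 / 0.2205885400992 ≈ 4.533327.

4.5333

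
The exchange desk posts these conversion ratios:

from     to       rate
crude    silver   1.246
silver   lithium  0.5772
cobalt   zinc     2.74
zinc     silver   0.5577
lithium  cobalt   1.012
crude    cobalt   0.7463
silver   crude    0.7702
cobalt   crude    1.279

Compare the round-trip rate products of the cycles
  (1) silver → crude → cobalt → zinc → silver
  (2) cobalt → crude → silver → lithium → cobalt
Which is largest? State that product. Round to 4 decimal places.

(1) 0.7702 × 0.7463 × 2.74 × 0.5577 = 0.87835
(2) 1.279 × 1.246 × 0.5772 × 1.012 = 0.93088
Highest is cycle (2) at 0.9309 (≤1, no arbitrage).

0.9309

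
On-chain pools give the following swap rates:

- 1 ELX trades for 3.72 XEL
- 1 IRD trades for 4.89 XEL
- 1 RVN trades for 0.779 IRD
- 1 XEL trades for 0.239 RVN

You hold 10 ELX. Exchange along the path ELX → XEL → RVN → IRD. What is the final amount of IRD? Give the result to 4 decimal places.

6.9259

10 ELX × 3.72 = 37.2 XEL
37.2 XEL × 0.239 = 8.8908 RVN
8.8908 RVN × 0.779 = 6.9259332 IRD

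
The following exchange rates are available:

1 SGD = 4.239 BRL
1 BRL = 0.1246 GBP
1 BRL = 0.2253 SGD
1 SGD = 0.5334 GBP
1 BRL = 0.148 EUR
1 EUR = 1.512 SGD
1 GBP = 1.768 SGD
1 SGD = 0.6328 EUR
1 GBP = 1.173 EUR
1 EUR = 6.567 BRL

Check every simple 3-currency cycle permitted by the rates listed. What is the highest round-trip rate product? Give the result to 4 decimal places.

0.9598

GBP→EUR→BRL→GBP: 1.173 × 6.567 × 0.1246 = 0.95981
EUR→SGD→BRL→EUR: 1.512 × 4.239 × 0.148 = 0.94859
GBP→EUR→SGD→GBP: 1.173 × 1.512 × 0.5334 = 0.94603
EUR→BRL→SGD→EUR: 6.567 × 0.2253 × 0.6328 = 0.93626
GBP→SGD→BRL→GBP: 1.768 × 4.239 × 0.1246 = 0.93382
Maximum is GBP→EUR→BRL→GBP at 0.9598; no arbitrage — every cycle loses value.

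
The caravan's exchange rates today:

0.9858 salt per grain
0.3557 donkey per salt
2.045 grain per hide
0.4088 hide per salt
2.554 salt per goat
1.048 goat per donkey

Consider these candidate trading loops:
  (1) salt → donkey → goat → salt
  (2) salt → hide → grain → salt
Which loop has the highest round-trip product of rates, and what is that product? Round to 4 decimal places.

0.9521

(1) 0.3557 × 1.048 × 2.554 = 0.95206
(2) 0.4088 × 2.045 × 0.9858 = 0.82412
Highest is cycle (1) at 0.9521 (≤1, no arbitrage).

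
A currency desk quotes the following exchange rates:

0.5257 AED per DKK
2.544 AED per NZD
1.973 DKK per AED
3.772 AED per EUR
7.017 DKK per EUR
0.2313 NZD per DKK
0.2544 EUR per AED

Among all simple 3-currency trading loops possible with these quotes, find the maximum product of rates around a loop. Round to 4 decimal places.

1.1610

NZD→AED→DKK→NZD: 2.544 × 1.973 × 0.2313 = 1.16097
DKK→AED→EUR→DKK: 0.5257 × 0.2544 × 7.017 = 0.93844
Maximum is NZD→AED→DKK→NZD at 1.1610; arbitrage exists.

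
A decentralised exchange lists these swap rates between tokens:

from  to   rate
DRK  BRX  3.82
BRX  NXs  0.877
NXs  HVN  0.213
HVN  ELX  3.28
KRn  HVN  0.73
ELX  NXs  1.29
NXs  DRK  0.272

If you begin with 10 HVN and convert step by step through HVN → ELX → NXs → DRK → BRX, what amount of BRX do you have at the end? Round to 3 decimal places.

10 HVN × 3.28 = 32.8 ELX
32.8 ELX × 1.29 = 42.312 NXs
42.312 NXs × 0.272 = 11.508864 DRK
11.508864 DRK × 3.82 = 43.96386048 BRX

43.964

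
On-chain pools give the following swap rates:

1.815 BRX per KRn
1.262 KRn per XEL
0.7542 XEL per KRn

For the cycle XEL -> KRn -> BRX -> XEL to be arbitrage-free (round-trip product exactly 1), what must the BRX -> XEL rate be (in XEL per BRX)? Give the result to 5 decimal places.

Known legs of the cycle: 1.262 × 1.815 = 2.29053
For no arbitrage the full-cycle product must be 1, so the missing rate is 1 / 2.29053 ≈ 0.4365802.

0.43658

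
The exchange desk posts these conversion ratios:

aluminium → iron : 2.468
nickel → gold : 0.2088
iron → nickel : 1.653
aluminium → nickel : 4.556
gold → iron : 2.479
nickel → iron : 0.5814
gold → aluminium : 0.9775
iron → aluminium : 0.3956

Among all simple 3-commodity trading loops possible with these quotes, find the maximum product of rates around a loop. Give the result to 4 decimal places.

1.0479

nickel→iron→aluminium→nickel: 0.5814 × 0.3956 × 4.556 = 1.04789
gold→aluminium→nickel→gold: 0.9775 × 4.556 × 0.2088 = 0.92989
gold→iron→nickel→gold: 2.479 × 1.653 × 0.2088 = 0.85562
Maximum is nickel→iron→aluminium→nickel at 1.0479; arbitrage exists.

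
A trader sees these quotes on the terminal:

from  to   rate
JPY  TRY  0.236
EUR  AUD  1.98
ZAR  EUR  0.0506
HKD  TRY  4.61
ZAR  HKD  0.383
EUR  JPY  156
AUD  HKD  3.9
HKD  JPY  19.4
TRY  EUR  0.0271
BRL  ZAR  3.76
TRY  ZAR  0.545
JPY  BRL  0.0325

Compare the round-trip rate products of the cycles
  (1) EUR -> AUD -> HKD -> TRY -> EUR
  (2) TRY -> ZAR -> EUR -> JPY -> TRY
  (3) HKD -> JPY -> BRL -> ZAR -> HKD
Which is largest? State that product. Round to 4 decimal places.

1.0153

(1) 1.98 × 3.9 × 4.61 × 0.0271 = 0.96472
(2) 0.545 × 0.0506 × 156 × 0.236 = 1.01527
(3) 19.4 × 0.0325 × 3.76 × 0.383 = 0.90797
Highest is cycle (2) at 1.0153 (>1, arbitrage).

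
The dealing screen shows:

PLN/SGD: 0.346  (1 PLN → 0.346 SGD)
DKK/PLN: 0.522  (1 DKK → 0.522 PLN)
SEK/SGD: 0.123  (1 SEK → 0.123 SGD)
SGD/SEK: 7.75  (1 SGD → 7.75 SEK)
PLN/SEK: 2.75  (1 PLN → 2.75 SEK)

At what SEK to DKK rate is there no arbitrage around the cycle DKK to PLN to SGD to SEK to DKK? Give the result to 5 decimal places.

Known legs of the cycle: 0.522 × 0.346 × 7.75 = 1.399743
For no arbitrage the full-cycle product must be 1, so the missing rate is 1 / 1.399743 ≈ 0.7144169.

0.71442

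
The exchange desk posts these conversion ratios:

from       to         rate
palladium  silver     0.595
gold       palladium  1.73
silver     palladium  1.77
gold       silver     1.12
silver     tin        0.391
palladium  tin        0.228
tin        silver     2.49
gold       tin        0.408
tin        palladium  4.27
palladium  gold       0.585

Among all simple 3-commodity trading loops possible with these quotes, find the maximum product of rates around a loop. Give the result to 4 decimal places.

palladium→gold→silver→palladium: 0.585 × 1.12 × 1.77 = 1.15970
palladium→gold→tin→palladium: 0.585 × 0.408 × 4.27 = 1.01916
palladium→tin→silver→palladium: 0.228 × 2.49 × 1.77 = 1.00486
palladium→silver→tin→palladium: 0.595 × 0.391 × 4.27 = 0.99339
Maximum is palladium→gold→silver→palladium at 1.1597; arbitrage exists.

1.1597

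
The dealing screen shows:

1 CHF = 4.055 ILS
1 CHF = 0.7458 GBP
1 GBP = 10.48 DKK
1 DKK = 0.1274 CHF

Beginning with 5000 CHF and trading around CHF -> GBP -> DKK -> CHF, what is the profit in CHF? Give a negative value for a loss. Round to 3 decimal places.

5000 CHF × 0.7458 = 3729 GBP
3729 GBP × 10.48 = 39079.92 DKK
39079.92 DKK × 0.1274 = 4978.781808 CHF
Net change: 4978.781808 − 5000 = -21.218192 CHF

-21.218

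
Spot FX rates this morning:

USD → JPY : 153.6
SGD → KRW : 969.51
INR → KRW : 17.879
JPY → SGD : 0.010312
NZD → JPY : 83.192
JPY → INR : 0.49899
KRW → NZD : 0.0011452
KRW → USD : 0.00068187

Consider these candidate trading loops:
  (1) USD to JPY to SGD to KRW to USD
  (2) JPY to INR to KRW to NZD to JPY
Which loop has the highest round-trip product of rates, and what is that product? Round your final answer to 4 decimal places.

(1) 153.6 × 0.010312 × 969.51 × 0.00068187 = 1.04710
(2) 0.49899 × 17.879 × 0.0011452 × 83.192 = 0.84996
Highest is cycle (1) at 1.0471 (>1, arbitrage).

1.0471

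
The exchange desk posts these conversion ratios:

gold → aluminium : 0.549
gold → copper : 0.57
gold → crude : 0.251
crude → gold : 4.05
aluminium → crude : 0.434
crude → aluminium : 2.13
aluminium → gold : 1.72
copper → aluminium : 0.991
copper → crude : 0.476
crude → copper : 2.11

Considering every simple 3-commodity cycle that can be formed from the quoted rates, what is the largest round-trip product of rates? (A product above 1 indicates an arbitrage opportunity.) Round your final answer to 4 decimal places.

1.0988

gold→copper→crude→gold: 0.57 × 0.476 × 4.05 = 1.09885
gold→copper→aluminium→gold: 0.57 × 0.991 × 1.72 = 0.97158
gold→aluminium→crude→gold: 0.549 × 0.434 × 4.05 = 0.96498
gold→crude→aluminium→gold: 0.251 × 2.13 × 1.72 = 0.91956
crude→copper→aluminium→crude: 2.11 × 0.991 × 0.434 = 0.90750
Maximum is gold→copper→crude→gold at 1.0988; arbitrage exists.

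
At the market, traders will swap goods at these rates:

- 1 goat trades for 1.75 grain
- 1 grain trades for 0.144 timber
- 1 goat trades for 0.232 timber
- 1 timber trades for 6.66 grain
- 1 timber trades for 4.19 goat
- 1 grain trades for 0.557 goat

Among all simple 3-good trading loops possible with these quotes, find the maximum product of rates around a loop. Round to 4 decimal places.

1.0559

grain→timber→goat→grain: 0.144 × 4.19 × 1.75 = 1.05588
grain→goat→timber→grain: 0.557 × 0.232 × 6.66 = 0.86063
Maximum is grain→timber→goat→grain at 1.0559; arbitrage exists.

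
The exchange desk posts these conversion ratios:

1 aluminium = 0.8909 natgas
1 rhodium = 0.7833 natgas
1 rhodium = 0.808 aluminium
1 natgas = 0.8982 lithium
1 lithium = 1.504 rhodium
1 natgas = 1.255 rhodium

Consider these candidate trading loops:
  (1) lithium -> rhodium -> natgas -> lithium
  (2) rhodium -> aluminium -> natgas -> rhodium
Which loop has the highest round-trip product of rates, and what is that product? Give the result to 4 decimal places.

(1) 1.504 × 0.7833 × 0.8982 = 1.05815
(2) 0.808 × 0.8909 × 1.255 = 0.90341
Highest is cycle (1) at 1.0582 (>1, arbitrage).

1.0582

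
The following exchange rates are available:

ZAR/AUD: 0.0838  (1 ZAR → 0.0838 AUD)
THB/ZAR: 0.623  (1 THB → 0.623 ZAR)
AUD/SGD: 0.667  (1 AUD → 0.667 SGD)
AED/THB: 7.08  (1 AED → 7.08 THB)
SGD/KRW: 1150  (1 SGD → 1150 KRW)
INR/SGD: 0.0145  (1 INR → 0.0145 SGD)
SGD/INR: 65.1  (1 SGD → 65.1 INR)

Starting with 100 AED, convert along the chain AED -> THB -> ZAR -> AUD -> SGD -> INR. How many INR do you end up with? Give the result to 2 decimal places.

1604.99

100 AED × 7.08 = 708 THB
708 THB × 0.623 = 441.084 ZAR
441.084 ZAR × 0.0838 = 36.9628392 AUD
36.9628392 AUD × 0.667 = 24.6542137464 SGD
24.6542137464 SGD × 65.1 = 1604.98931489064 INR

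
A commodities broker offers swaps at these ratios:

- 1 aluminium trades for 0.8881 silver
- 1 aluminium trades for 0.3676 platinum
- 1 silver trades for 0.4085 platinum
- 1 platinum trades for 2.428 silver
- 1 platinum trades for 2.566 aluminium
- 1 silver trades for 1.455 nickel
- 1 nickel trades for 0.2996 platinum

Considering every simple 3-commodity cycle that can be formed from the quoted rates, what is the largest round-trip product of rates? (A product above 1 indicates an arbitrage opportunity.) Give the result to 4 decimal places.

silver→nickel→platinum→silver: 1.455 × 0.2996 × 2.428 = 1.05841
silver→platinum→aluminium→silver: 0.4085 × 2.566 × 0.8881 = 0.93092
Maximum is silver→nickel→platinum→silver at 1.0584; arbitrage exists.

1.0584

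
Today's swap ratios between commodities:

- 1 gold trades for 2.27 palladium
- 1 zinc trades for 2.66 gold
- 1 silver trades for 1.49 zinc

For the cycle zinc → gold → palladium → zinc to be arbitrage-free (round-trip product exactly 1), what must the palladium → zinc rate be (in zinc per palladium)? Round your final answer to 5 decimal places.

0.16561

Known legs of the cycle: 2.66 × 2.27 = 6.0382
For no arbitrage the full-cycle product must be 1, so the missing rate is 1 / 6.0382 ≈ 0.1656123.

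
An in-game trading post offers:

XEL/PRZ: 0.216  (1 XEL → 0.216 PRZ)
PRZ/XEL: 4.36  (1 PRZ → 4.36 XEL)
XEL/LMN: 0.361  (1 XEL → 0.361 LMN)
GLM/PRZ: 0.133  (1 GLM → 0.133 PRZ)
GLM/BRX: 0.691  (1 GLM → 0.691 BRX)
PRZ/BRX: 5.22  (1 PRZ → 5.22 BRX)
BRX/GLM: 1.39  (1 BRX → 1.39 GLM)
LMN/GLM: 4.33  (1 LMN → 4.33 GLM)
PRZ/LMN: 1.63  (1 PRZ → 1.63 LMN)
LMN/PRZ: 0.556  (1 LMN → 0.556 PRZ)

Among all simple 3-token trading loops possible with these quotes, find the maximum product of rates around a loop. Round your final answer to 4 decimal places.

GLM→PRZ→BRX→GLM: 0.133 × 5.22 × 1.39 = 0.96502
GLM→PRZ→LMN→GLM: 0.133 × 1.63 × 4.33 = 0.93870
XEL→LMN→PRZ→XEL: 0.361 × 0.556 × 4.36 = 0.87512
Maximum is GLM→PRZ→BRX→GLM at 0.9650; no arbitrage — every cycle loses value.

0.9650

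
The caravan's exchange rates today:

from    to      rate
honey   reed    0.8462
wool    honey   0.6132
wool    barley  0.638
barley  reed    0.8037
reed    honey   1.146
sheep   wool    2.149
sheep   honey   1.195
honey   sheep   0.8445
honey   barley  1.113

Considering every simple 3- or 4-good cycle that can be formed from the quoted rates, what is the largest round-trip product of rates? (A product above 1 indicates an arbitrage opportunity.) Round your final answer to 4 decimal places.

sheep→wool→honey→sheep: 2.149 × 0.6132 × 0.8445 = 1.11285
honey→barley→reed→honey: 1.113 × 0.8037 × 1.146 = 1.02512
Maximum is sheep→wool→honey→sheep at 1.1129; arbitrage exists.

1.1129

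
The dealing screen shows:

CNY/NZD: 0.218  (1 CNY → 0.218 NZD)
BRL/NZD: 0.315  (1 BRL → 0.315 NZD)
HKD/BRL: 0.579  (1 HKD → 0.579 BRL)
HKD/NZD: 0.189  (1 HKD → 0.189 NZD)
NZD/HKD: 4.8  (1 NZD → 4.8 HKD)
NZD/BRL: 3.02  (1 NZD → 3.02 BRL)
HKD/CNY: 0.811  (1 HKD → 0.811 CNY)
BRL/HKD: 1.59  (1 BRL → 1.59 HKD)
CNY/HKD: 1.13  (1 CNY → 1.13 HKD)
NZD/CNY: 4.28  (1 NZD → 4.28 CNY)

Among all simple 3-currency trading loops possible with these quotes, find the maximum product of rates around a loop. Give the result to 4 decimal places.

0.9141

CNY→HKD→NZD→CNY: 1.13 × 0.189 × 4.28 = 0.91408
BRL→HKD→NZD→BRL: 1.59 × 0.189 × 3.02 = 0.90754
BRL→NZD→HKD→BRL: 0.315 × 4.8 × 0.579 = 0.87545
CNY→NZD→HKD→CNY: 0.218 × 4.8 × 0.811 = 0.84863
Maximum is CNY→HKD→NZD→CNY at 0.9141; no arbitrage — every cycle loses value.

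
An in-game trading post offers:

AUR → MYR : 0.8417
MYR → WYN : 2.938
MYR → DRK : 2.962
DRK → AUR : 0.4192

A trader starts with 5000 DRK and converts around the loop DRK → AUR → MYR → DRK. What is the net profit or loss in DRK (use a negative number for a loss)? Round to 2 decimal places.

225.57

5000 DRK × 0.4192 = 2096 AUR
2096 AUR × 0.8417 = 1764.2032 MYR
1764.2032 MYR × 2.962 = 5225.5698784 DRK
Net change: 5225.5698784 − 5000 = 225.5698784 DRK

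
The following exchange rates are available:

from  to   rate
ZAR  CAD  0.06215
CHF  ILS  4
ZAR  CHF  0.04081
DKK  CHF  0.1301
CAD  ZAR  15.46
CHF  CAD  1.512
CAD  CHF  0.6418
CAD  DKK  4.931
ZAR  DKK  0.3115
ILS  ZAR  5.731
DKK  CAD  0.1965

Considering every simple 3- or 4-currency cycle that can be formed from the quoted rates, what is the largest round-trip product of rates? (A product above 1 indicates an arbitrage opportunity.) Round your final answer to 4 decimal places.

CHF→CAD→DKK→CHF: 1.512 × 4.931 × 0.1301 = 0.96998
CHF→CAD→ZAR→CHF: 1.512 × 15.46 × 0.04081 = 0.95395
CHF→CAD→ZAR→DKK→CHF: 1.512 × 15.46 × 0.3115 × 0.1301 = 0.94732
ZAR→DKK→CAD→ZAR: 0.3115 × 0.1965 × 15.46 = 0.94630
CHF→ILS→ZAR→CHF: 4 × 5.731 × 0.04081 = 0.93553
CHF→ILS→ZAR→DKK→CHF: 4 × 5.731 × 0.3115 × 0.1301 = 0.92902
CHF→ILS→ZAR→CAD→CHF: 4 × 5.731 × 0.06215 × 0.6418 = 0.91439
Maximum is CHF→CAD→DKK→CHF at 0.9700; no arbitrage — every cycle loses value.

0.9700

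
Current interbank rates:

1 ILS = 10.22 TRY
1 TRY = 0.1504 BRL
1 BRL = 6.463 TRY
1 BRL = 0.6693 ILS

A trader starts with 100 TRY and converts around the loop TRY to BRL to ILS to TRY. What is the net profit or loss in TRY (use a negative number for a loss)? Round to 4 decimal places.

2.8773

100 TRY × 0.1504 = 15.04 BRL
15.04 BRL × 0.6693 = 10.066272 ILS
10.066272 ILS × 10.22 = 102.87729984 TRY
Net change: 102.87729984 − 100 = 2.87729984 TRY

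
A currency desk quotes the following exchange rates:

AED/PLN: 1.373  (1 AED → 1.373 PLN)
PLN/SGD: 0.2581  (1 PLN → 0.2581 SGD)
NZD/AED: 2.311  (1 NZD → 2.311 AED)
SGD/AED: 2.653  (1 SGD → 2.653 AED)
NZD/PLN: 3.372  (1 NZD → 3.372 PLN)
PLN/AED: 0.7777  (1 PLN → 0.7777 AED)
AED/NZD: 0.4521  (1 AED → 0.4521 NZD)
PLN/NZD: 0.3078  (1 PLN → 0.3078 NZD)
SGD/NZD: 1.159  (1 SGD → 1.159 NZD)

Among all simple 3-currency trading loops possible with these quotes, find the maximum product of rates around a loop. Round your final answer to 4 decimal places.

1.1856

NZD→PLN→AED→NZD: 3.372 × 0.7777 × 0.4521 = 1.18559
SGD→NZD→PLN→SGD: 1.159 × 3.372 × 0.2581 = 1.00869
NZD→AED→PLN→NZD: 2.311 × 1.373 × 0.3078 = 0.97665
SGD→AED→PLN→SGD: 2.653 × 1.373 × 0.2581 = 0.94015
Maximum is NZD→PLN→AED→NZD at 1.1856; arbitrage exists.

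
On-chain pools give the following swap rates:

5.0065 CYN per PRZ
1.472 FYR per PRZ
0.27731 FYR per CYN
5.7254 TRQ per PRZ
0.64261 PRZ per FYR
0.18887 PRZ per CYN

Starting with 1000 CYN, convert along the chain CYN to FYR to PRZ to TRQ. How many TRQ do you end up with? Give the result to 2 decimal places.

1020.28

1000 CYN × 0.27731 = 277.31 FYR
277.31 FYR × 0.64261 = 178.2021791 PRZ
178.2021791 PRZ × 5.7254 = 1020.27875621914 TRQ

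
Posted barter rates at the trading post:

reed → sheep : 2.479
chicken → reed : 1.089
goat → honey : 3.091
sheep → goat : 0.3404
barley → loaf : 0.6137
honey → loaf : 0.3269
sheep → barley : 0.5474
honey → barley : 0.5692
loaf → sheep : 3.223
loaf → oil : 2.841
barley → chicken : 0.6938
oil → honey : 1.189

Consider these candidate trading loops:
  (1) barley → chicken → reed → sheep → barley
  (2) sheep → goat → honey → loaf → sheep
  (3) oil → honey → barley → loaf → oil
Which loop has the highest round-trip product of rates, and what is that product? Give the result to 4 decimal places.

(1) 0.6938 × 1.089 × 2.479 × 0.5474 = 1.02528
(2) 0.3404 × 3.091 × 0.3269 × 3.223 = 1.10857
(3) 1.189 × 0.5692 × 0.6137 × 2.841 = 1.17998
Highest is cycle (3) at 1.1800 (>1, arbitrage).

1.1800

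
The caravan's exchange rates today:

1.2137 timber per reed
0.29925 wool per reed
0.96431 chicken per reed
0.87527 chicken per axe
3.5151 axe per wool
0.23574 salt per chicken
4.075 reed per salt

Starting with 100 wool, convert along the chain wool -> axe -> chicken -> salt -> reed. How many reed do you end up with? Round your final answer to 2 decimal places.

295.56

100 wool × 3.5151 = 351.51 axe
351.51 axe × 0.87527 = 307.6661577 chicken
307.6661577 chicken × 0.23574 = 72.529220016198 salt
72.529220016198 salt × 4.075 = 295.55657156600685 reed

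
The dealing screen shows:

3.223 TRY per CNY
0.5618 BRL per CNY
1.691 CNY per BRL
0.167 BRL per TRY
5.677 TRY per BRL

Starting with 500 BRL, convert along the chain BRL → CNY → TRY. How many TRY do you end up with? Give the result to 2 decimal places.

2725.05

500 BRL × 1.691 = 845.5 CNY
845.5 CNY × 3.223 = 2725.0465 TRY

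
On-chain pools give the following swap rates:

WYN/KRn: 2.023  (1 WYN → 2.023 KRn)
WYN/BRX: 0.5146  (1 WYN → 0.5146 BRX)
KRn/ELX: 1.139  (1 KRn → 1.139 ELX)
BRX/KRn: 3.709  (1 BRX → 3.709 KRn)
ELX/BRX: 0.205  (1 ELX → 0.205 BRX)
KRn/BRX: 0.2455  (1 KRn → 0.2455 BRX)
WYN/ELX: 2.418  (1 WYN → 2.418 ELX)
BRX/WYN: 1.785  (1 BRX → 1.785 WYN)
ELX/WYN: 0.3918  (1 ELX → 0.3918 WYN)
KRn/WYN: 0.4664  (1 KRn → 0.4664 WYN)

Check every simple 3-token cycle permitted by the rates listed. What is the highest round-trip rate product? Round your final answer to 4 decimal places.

0.9028

ELX→WYN→KRn→ELX: 0.3918 × 2.023 × 1.139 = 0.90278
BRX→KRn→WYN→BRX: 3.709 × 0.4664 × 0.5146 = 0.89020
BRX→WYN→KRn→BRX: 1.785 × 2.023 × 0.2455 = 0.88651
ELX→BRX→WYN→ELX: 0.205 × 1.785 × 2.418 = 0.88481
ELX→BRX→KRn→ELX: 0.205 × 3.709 × 1.139 = 0.86603
Maximum is ELX→WYN→KRn→ELX at 0.9028; no arbitrage — every cycle loses value.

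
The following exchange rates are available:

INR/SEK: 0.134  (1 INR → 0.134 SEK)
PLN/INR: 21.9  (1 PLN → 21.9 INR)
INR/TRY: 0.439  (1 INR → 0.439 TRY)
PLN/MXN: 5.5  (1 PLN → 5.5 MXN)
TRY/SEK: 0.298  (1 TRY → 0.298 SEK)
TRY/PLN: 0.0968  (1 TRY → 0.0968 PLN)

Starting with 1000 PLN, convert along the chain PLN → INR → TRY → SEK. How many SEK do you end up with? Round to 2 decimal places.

2865.00

1000 PLN × 21.9 = 21900 INR
21900 INR × 0.439 = 9614.1 TRY
9614.1 TRY × 0.298 = 2865.0018 SEK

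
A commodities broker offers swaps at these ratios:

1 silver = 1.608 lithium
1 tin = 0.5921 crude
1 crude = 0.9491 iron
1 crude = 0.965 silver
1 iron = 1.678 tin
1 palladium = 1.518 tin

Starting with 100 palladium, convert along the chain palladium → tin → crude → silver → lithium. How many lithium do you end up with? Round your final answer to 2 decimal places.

139.47

100 palladium × 1.518 = 151.8 tin
151.8 tin × 0.5921 = 89.88078 crude
89.88078 crude × 0.965 = 86.7349527 silver
86.7349527 silver × 1.608 = 139.4698039416 lithium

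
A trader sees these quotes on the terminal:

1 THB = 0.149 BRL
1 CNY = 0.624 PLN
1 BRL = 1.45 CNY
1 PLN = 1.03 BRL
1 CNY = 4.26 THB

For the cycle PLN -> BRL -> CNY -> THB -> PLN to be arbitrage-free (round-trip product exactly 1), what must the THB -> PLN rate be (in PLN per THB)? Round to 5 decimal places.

0.15718

Known legs of the cycle: 1.03 × 1.45 × 4.26 = 6.36231
For no arbitrage the full-cycle product must be 1, so the missing rate is 1 / 6.36231 ≈ 0.1571756.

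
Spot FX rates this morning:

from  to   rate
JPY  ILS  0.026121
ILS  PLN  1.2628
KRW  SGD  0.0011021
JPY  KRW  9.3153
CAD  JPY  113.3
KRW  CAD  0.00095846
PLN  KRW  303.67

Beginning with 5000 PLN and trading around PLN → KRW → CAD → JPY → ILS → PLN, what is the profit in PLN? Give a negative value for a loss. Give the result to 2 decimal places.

5000 PLN × 303.67 = 1518350 KRW
1518350 KRW × 0.00095846 = 1455.277741 CAD
1455.277741 CAD × 113.3 = 164882.9680553 JPY
164882.9680553 JPY × 0.026121 = 4306.9080085724913 ILS
4306.9080085724913 ILS × 1.2628 = 5438.76343322534201364 PLN
Net change: 5438.76343322534201364 − 5000 = 438.76343322534201364 PLN

438.76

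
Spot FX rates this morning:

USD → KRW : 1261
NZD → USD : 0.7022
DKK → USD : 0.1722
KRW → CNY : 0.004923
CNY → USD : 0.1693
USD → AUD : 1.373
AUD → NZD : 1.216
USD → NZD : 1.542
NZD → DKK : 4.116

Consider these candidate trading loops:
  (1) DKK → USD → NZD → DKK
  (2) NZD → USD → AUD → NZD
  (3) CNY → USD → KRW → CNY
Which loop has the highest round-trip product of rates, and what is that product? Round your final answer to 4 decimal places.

(1) 0.1722 × 1.542 × 4.116 = 1.09293
(2) 0.7022 × 1.373 × 1.216 = 1.17237
(3) 0.1693 × 1261 × 0.004923 = 1.05100
Highest is cycle (2) at 1.1724 (>1, arbitrage).

1.1724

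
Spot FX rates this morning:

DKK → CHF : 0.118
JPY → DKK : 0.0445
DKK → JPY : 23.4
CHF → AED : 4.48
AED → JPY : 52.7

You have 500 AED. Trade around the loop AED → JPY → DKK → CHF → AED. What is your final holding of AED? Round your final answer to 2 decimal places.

619.87

500 AED × 52.7 = 26350 JPY
26350 JPY × 0.0445 = 1172.575 DKK
1172.575 DKK × 0.118 = 138.36385 CHF
138.36385 CHF × 4.48 = 619.870048 AED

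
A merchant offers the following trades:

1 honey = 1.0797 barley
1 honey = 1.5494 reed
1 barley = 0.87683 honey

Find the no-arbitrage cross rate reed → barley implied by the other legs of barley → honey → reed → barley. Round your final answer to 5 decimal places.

Known legs of the cycle: 0.87683 × 1.5494 = 1.358560402
For no arbitrage the full-cycle product must be 1, so the missing rate is 1 / 1.358560402 ≈ 0.7360733.

0.73607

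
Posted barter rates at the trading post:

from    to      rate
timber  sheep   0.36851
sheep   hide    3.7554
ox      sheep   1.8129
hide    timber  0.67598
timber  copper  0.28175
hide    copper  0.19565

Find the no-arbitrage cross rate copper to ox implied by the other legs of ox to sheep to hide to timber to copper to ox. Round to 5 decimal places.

0.77121

Known legs of the cycle: 1.8129 × 3.7554 × 0.67598 × 0.28175 = 1.2966651016297209
For no arbitrage the full-cycle product must be 1, so the missing rate is 1 / 1.2966651016297209 ≈ 0.7712092.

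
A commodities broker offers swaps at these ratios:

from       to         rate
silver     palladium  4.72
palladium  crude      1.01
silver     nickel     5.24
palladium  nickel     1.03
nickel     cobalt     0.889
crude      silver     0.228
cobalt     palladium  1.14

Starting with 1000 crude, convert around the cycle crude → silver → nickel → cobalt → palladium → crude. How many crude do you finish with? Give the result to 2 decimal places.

1000 crude × 0.228 = 228 silver
228 silver × 5.24 = 1194.72 nickel
1194.72 nickel × 0.889 = 1062.10608 cobalt
1062.10608 cobalt × 1.14 = 1210.8009312 palladium
1210.8009312 palladium × 1.01 = 1222.908940512 crude

1222.91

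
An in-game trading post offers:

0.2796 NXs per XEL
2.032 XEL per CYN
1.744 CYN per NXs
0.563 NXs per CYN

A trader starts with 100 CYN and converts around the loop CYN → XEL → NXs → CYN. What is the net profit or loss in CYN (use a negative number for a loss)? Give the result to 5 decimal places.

-0.91513

100 CYN × 2.032 = 203.2 XEL
203.2 XEL × 0.2796 = 56.81472 NXs
56.81472 NXs × 1.744 = 99.08487168 CYN
Net change: 99.08487168 − 100 = -0.91512832 CYN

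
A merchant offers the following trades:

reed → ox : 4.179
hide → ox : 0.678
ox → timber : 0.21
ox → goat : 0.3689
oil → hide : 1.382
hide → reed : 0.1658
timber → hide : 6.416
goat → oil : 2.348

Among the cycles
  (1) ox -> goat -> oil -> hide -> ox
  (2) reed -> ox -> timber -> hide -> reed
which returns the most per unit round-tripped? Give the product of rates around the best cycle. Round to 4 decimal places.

0.9336

(1) 0.3689 × 2.348 × 1.382 × 0.678 = 0.81160
(2) 4.179 × 0.21 × 6.416 × 0.1658 = 0.93356
Highest is cycle (2) at 0.9336 (≤1, no arbitrage).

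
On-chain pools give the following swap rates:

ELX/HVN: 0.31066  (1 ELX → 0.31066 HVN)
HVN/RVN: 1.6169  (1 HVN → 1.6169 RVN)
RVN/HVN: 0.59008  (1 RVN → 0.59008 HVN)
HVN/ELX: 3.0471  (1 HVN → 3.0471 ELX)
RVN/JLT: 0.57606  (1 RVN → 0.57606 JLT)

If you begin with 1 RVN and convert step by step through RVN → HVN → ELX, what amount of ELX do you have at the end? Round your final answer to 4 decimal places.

1 RVN × 0.59008 = 0.59008 HVN
0.59008 HVN × 3.0471 = 1.798032768 ELX

1.7980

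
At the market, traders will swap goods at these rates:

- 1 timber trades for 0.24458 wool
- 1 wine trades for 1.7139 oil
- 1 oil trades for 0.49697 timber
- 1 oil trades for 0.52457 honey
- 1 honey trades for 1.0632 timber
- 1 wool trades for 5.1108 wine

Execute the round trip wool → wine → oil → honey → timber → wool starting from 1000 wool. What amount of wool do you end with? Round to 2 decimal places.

1194.85

1000 wool × 5.1108 = 5110.8 wine
5110.8 wine × 1.7139 = 8759.40012 oil
8759.40012 oil × 0.52457 = 4594.9185209484 honey
4594.9185209484 honey × 1.0632 = 4885.31737147233888 timber
4885.31737147233888 timber × 0.24458 = 1194.8509227147046432704 wool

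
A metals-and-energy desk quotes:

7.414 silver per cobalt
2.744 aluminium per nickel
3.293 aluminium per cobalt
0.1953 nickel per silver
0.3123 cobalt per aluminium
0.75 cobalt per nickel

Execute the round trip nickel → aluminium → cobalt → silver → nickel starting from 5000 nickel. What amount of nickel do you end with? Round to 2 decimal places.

5000 nickel × 2.744 = 13720 aluminium
13720 aluminium × 0.3123 = 4284.756 cobalt
4284.756 cobalt × 7.414 = 31767.180984 silver
31767.180984 silver × 0.1953 = 6204.1304461752 nickel

6204.13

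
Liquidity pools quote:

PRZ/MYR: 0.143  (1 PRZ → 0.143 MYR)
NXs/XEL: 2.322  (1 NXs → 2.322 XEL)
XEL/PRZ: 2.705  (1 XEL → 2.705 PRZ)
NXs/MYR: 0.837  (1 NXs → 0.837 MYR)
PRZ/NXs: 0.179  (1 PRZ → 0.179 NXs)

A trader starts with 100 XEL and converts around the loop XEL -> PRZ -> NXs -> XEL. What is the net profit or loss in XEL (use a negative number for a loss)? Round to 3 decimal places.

100 XEL × 2.705 = 270.5 PRZ
270.5 PRZ × 0.179 = 48.4195 NXs
48.4195 NXs × 2.322 = 112.430079 XEL
Net change: 112.430079 − 100 = 12.430079 XEL

12.430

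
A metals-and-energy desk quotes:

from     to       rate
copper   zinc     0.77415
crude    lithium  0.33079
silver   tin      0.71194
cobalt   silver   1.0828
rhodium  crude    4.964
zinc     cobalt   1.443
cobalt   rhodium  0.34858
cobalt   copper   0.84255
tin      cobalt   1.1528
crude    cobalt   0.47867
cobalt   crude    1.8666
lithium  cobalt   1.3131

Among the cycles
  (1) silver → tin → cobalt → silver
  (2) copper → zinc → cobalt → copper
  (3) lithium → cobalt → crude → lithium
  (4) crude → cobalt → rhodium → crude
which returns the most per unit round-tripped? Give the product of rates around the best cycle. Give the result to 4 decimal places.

0.9412

(1) 0.71194 × 1.1528 × 1.0828 = 0.88868
(2) 0.77415 × 1.443 × 0.84255 = 0.94121
(3) 1.3131 × 1.8666 × 0.33079 = 0.81078
(4) 0.47867 × 0.34858 × 4.964 = 0.82827
Highest is cycle (2) at 0.9412 (≤1, no arbitrage).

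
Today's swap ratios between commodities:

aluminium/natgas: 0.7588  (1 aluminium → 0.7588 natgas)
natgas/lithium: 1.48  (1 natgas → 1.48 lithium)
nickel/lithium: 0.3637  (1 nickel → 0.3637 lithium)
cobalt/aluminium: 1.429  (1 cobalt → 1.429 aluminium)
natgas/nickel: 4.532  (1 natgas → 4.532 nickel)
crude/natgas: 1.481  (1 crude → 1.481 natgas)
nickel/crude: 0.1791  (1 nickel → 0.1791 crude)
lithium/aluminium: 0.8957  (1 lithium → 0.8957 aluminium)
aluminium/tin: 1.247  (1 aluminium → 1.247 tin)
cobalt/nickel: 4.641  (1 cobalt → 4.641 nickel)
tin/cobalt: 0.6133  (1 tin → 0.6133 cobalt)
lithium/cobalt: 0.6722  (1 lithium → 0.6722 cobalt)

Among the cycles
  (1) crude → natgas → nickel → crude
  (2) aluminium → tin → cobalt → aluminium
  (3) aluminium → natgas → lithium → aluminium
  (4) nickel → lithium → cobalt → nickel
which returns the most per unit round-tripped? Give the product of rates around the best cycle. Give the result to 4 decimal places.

1.2021

(1) 1.481 × 4.532 × 0.1791 = 1.20210
(2) 1.247 × 0.6133 × 1.429 = 1.09288
(3) 0.7588 × 1.48 × 0.8957 = 1.00589
(4) 0.3637 × 0.6722 × 4.641 = 1.13463
Highest is cycle (1) at 1.2021 (>1, arbitrage).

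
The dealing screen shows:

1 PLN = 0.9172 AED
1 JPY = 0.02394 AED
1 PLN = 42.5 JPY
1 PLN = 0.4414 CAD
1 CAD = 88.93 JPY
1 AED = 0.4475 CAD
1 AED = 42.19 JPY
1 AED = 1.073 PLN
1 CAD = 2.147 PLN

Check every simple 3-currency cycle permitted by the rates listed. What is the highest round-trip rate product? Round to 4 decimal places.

PLN→JPY→AED→PLN: 42.5 × 0.02394 × 1.073 = 1.09172
CAD→JPY→AED→CAD: 88.93 × 0.02394 × 0.4475 = 0.95272
CAD→PLN→AED→CAD: 2.147 × 0.9172 × 0.4475 = 0.88123
Maximum is PLN→JPY→AED→PLN at 1.0917; arbitrage exists.

1.0917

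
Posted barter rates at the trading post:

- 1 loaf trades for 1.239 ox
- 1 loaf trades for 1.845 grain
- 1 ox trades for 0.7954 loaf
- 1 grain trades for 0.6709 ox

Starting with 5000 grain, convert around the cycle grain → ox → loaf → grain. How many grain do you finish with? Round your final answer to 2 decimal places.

5000 grain × 0.6709 = 3354.5 ox
3354.5 ox × 0.7954 = 2668.1693 loaf
2668.1693 loaf × 1.845 = 4922.7723585 grain

4922.77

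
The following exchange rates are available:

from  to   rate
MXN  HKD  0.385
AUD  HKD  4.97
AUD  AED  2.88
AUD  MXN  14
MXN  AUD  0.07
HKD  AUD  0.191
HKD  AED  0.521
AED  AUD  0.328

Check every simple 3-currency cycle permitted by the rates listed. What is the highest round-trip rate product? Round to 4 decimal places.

HKD→AUD→MXN→HKD: 0.191 × 14 × 0.385 = 1.02949
AED→AUD→HKD→AED: 0.328 × 4.97 × 0.521 = 0.84931
Maximum is HKD→AUD→MXN→HKD at 1.0295; arbitrage exists.

1.0295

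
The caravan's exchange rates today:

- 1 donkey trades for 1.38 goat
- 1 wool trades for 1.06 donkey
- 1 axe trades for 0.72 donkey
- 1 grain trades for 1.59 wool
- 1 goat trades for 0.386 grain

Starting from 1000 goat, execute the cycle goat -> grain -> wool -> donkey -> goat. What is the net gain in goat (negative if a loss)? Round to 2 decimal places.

1000 goat × 0.386 = 386 grain
386 grain × 1.59 = 613.74 wool
613.74 wool × 1.06 = 650.5644 donkey
650.5644 donkey × 1.38 = 897.778872 goat
Net change: 897.778872 − 1000 = -102.221128 goat

-102.22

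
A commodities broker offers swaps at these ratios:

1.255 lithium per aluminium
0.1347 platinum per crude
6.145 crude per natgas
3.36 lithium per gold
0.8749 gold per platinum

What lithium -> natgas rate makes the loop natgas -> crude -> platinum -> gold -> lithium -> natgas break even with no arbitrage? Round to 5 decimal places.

Known legs of the cycle: 6.145 × 0.1347 × 0.8749 × 3.36 = 2.433252492216
For no arbitrage the full-cycle product must be 1, so the missing rate is 1 / 2.433252492216 ≈ 0.4109726.

0.41097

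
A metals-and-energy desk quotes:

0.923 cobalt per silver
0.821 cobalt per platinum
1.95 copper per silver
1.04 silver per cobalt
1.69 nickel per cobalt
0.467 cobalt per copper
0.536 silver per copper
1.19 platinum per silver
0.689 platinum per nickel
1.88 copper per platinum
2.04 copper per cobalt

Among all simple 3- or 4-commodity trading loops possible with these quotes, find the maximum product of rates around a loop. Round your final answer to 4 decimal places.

1.1991

platinum→copper→silver→platinum: 1.88 × 0.536 × 1.19 = 1.19914
platinum→copper→cobalt→silver→platinum: 1.88 × 0.467 × 1.04 × 1.19 = 1.08656
platinum→cobalt→copper→silver→platinum: 0.821 × 2.04 × 0.536 × 1.19 = 1.06828
platinum→copper→cobalt→nickel→platinum: 1.88 × 0.467 × 1.69 × 0.689 = 1.02231
platinum→cobalt→silver→platinum: 0.821 × 1.04 × 1.19 = 1.01607
silver→cobalt→copper→silver: 0.923 × 2.04 × 0.536 = 1.00925
platinum→cobalt→nickel→platinum: 0.821 × 1.69 × 0.689 = 0.95598
silver→copper→cobalt→silver: 1.95 × 0.467 × 1.04 = 0.94708
Maximum is platinum→copper→silver→platinum at 1.1991; arbitrage exists.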